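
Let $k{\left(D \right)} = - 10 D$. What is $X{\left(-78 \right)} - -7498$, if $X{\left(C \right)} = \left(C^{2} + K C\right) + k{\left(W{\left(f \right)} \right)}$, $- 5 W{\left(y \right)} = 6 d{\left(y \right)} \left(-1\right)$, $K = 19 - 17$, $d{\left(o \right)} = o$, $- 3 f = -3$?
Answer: $13414$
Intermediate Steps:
$f = 1$ ($f = \left(- \frac{1}{3}\right) \left(-3\right) = 1$)
$K = 2$ ($K = 19 - 17 = 2$)
$W{\left(y \right)} = \frac{6 y}{5}$ ($W{\left(y \right)} = - \frac{6 y \left(-1\right)}{5} = - \frac{\left(-6\right) y}{5} = \frac{6 y}{5}$)
$X{\left(C \right)} = -12 + C^{2} + 2 C$ ($X{\left(C \right)} = \left(C^{2} + 2 C\right) - 10 \cdot \frac{6}{5} \cdot 1 = \left(C^{2} + 2 C\right) - 12 = -12 + C^{2} + 2 C$)
$X{\left(-78 \right)} - -7498 = \left(-12 + \left(-78\right)^{2} + 2 \left(-78\right)\right) - -7498 = \left(-12 + 6084 - 156\right) + 7498 = 5916 + 7498 = 13414$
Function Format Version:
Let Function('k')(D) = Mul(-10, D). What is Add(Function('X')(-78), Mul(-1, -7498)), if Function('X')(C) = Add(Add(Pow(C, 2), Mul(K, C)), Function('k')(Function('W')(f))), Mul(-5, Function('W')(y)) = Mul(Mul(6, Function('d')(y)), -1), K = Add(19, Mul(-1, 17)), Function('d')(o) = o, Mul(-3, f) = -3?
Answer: 13414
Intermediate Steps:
f = 1 (f = Mul(Rational(-1, 3), -3) = 1)
K = 2 (K = Add(19, -17) = 2)
Function('W')(y) = Mul(Rational(6, 5), y) (Function('W')(y) = Mul(Rational(-1, 5), Mul(Mul(6, y), -1)) = Mul(Rational(-1, 5), Mul(-6, y)) = Mul(Rational(6, 5), y))
Function('X')(C) = Add(-12, Pow(C, 2), Mul(2, C)) (Function('X')(C) = Add(Add(Pow(C, 2), Mul(2, C)), Mul(-10, Mul(Rational(6, 5), 1))) = Add(Add(Pow(C, 2), Mul(2, C)), Mul(-10, Rational(6, 5))) = Add(Add(Pow(C, 2), Mul(2, C)), -12) = Add(-12, Pow(C, 2), Mul(2, C)))
Add(Function('X')(-78), Mul(-1, -7498)) = Add(Add(-12, Pow(-78, 2), Mul(2, -78)), Mul(-1, -7498)) = Add(Add(-12, 6084, -156), 7498) = Add(5916, 7498) = 13414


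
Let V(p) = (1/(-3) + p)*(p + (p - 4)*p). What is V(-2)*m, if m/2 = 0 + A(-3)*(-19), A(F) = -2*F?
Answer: 5320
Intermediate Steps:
m = -228 (m = 2*(0 - 2*(-3)*(-19)) = 2*(0 + 6*(-19)) = 2*(0 - 114) = 2*(-114) = -228)
V(p) = (-⅓ + p)*(p + p*(-4 + p)) (V(p) = (-⅓ + p)*(p + (-4 + p)*p) = (-⅓ + p)*(p + p*(-4 + p)))
V(-2)*m = -2*(1 + (-2)² - 10/3*(-2))*(-228) = -2*(1 + 4 + 20/3)*(-228) = -2*35/3*(-228) = -70/3*(-228) = 5320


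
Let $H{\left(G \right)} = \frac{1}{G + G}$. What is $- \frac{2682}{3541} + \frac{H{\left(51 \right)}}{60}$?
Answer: $- \frac{16410299}{21670920} \approx -0.75725$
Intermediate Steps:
$H{\left(G \right)} = \frac{1}{2 G}$
$- \frac{2682}{3541} + \frac{H{\left(51 \right)}}{60} = - \frac{2682}{3541} + \frac{\frac{1}{2} \cdot \frac{1}{51}}{60} = \left(-2682\right) \frac{1}{3541} + \frac{1}{2} \cdot \frac{1}{51} \cdot \frac{1}{60} = - \frac{2682}{3541} + \frac{1}{102} \cdot \frac{1}{60} = - \frac{2682}{3541} + \frac{1}{6120} = - \frac{16410299}{21670920}$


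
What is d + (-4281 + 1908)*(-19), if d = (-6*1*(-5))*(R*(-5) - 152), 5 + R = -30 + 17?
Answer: 43227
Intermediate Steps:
R = -18 (R = -5 + (-30 + 17) = -5 - 13 = -18)
d = -1860 (d = (-6*1*(-5))*(-18*(-5) - 152) = (-6*(-5))*(90 - 152) = 30*(-62) = -1860)
d + (-4281 + 1908)*(-19) = -1860 + (-4281 + 1908)*(-19) = -1860 - 2373*(-19) = -1860 + 45087 = 43227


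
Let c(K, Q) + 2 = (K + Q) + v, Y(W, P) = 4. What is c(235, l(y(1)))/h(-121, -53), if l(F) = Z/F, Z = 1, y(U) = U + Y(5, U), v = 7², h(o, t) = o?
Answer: -1411/605 ≈ -2.3322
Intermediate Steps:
v = 49
y(U) = 4 + U (y(U) = U + 4 = 4 + U)
l(F) = 1/F
c(K, Q) = 47 + K + Q (c(K, Q) = -2 + ((K + Q) + 49) = -2 + (49 + K + Q) = 47 + K + Q)
c(235, l(y(1)))/h(-121, -53) = (47 + 235 + 1/(4 + 1))/(-121) = (47 + 235 + 1/5)*(-1/121) = (47 + 235 + ⅕)*(-1/121) = (1411/5)*(-1/121) = -1411/605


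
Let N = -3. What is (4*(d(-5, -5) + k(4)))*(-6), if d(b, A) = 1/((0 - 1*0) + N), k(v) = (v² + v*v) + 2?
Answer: -808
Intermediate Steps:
k(v) = 2 + 2*v² (k(v) = (v² + v²) + 2 = 2*v² + 2 = 2 + 2*v²)
d(b, A) = -⅓ (d(b, A) = 1/((0 - 1*0) - 3) = 1/((0 + 0) - 3) = 1/(0 - 3) = 1/(-3) = -⅓)
(4*(d(-5, -5) + k(4)))*(-6) = (4*(-⅓ + (2 + 2*4²)))*(-6) = (4*(-⅓ + (2 + 2*16)))*(-6) = (4*(-⅓ + (2 + 32)))*(-6) = (4*(-⅓ + 34))*(-6) = (4*(101/3))*(-6) = (404/3)*(-6) = -808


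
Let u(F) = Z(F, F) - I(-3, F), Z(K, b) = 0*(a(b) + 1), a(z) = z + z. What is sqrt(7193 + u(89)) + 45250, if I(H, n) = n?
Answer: 45250 + 8*sqrt(111) ≈ 45334.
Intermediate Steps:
a(z) = 2*z
Z(K, b) = 0 (Z(K, b) = 0*(2*b + 1) = 0*(1 + 2*b) = 0)
u(F) = -F (u(F) = 0 - F = -F)
sqrt(7193 + u(89)) + 45250 = sqrt(7193 - 1*89) + 45250 = sqrt(7193 - 89) + 45250 = sqrt(7104) + 45250 = 8*sqrt(111) + 45250 = 45250 + 8*sqrt(111)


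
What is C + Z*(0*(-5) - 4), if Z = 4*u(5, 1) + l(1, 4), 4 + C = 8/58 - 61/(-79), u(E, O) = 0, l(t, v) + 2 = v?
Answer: -25407/2291 ≈ -11.090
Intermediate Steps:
l(t, v) = -2 + v
C = -7079/2291 (C = -4 + (8/58 - 61/(-79)) = -4 + (8*(1/58) - 61*(-1/79)) = -4 + (4/29 + 61/79) = -4 + 2085/2291 = -7079/2291 ≈ -3.0899)
Z = 2 (Z = 4*0 + (-2 + 4) = 0 + 2 = 2)
C + Z*(0*(-5) - 4) = -7079/2291 + 2*(0*(-5) - 4) = -7079/2291 + 2*(0 - 4) = -7079/2291 + 2*(-4) = -7079/2291 - 8 = -25407/2291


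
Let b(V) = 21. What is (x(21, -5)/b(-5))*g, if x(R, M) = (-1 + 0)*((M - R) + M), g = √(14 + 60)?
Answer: 31*√74/21 ≈ 12.699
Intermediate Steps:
g = √74 ≈ 8.6023
x(R, M) = R - 2*M (x(R, M) = -(-R + 2*M) = R - 2*M)
(x(21, -5)/b(-5))*g = ((21 - 2*(-5))/21)*√74 = ((21 + 10)*(1/21))*√74 = (31*(1/21))*√74 = 31*√74/21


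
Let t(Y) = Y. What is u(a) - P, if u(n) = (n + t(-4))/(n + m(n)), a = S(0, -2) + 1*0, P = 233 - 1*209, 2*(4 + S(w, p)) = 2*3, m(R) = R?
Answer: -43/2 ≈ -21.500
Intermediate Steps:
S(w, p) = -1 (S(w, p) = -4 + (2*3)/2 = -4 + (½)*6 = -4 + 3 = -1)
P = 24 (P = 233 - 209 = 24)
a = -1 (a = -1 + 1*0 = -1 + 0 = -1)
u(n) = (-4 + n)/(2*n) (u(n) = (n - 4)/(n + n) = (-4 + n)/((2*n)) = (-4 + n)*(1/(2*n)) = (-4 + n)/(2*n))
u(a) - P = (½)*(-4 - 1)/(-1) - 1*24 = (½)*(-1)*(-5) - 24 = 5/2 - 24 = -43/2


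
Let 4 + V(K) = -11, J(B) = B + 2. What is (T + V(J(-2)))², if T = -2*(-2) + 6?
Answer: 25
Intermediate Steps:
J(B) = 2 + B
T = 10 (T = 4 + 6 = 10)
V(K) = -15 (V(K) = -4 - 11 = -15)
(T + V(J(-2)))² = (10 - 15)² = (-5)² = 25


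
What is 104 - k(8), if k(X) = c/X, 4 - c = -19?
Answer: 809/8 ≈ 101.13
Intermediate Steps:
c = 23 (c = 4 - 1*(-19) = 4 + 19 = 23)
k(X) = 23/X
104 - k(8) = 104 - 23/8 = 809/8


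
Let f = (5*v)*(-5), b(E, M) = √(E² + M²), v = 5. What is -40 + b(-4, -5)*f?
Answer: -40 - 125*√41 ≈ -840.39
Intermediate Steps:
f = -125 (f = (5*5)*(-5) = 25*(-5) = -125)
-40 + b(-4, -5)*f = -40 + √((-4)² + (-5)²)*(-125) = -40 + √(16 + 25)*(-125) = -40 + √41*(-125) = -40 - 125*√41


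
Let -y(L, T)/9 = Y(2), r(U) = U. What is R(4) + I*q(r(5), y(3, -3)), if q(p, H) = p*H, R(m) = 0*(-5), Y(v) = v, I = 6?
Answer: -540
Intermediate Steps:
y(L, T) = -18 (y(L, T) = -9*2 = -18)
R(m) = 0
q(p, H) = H*p
R(4) + I*q(r(5), y(3, -3)) = 0 + 6*(-18*5) = 0 + 6*(-90) = 0 - 540 = -540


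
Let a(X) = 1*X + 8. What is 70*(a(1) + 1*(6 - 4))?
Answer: 770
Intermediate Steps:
a(X) = 8 + X (a(X) = X + 8 = 8 + X)
70*(a(1) + 1*(6 - 4)) = 70*((8 + 1) + 1*(6 - 4)) = 70*(9 + 1*2) = 70*(9 + 2) = 70*11 = 770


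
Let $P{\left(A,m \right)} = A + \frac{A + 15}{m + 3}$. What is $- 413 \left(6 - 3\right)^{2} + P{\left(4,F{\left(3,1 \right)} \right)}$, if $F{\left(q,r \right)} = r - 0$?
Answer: $- \frac{14833}{4} \approx -3708.3$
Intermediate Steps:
$F{\left(q,r \right)} = r$ ($F{\left(q,r \right)} = r + 0 = r$)
$P{\left(A,m \right)} = A + \frac{15 + A}{3 + m}$
$- 413 \left(6 - 3\right)^{2} + P{\left(4,F{\left(3,1 \right)} \right)} = - 413 \left(6 - 3\right)^{2} + \frac{15 + 4 \cdot 4 + 4 \cdot 1}{3 + 1} = - 413 \cdot 3^{2} + \frac{15 + 16 + 4}{4} = \left(-413\right) 9 + \frac{1}{4} \cdot 35 = -3717 + \frac{35}{4} = - \frac{14833}{4}$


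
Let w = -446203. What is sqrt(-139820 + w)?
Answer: I*sqrt(586023) ≈ 765.52*I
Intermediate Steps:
sqrt(-139820 + w) = sqrt(-139820 - 446203) = sqrt(-586023) = I*sqrt(586023)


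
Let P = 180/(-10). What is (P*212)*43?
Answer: -164088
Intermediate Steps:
P = -18 (P = 180*(-1/10) = -18)
(P*212)*43 = -18*212*43 = -3816*43 = -164088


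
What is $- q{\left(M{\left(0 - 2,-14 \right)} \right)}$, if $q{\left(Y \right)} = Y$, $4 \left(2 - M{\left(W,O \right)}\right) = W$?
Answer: $- \frac{5}{2} \approx -2.5$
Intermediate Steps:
$M{\left(W,O \right)} = 2 - \frac{W}{4}$
$- q{\left(M{\left(0 - 2,-14 \right)} \right)} = - (2 - \frac{0 - 2}{4}) = - (2 - - \frac{1}{2}) = - (2 + \frac{1}{2}) = \left(-1\right) \frac{5}{2} = - \frac{5}{2}$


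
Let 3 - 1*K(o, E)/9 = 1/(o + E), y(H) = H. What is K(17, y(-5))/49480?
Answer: 21/39584 ≈ 0.00053052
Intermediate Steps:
K(o, E) = 27 - 9/(E + o) (K(o, E) = 27 - 9/(o + E) = 27 - 9/(E + o))
K(17, y(-5))/49480 = (9*(-1 + 3*(-5) + 3*17)/(-5 + 17))/49480 = (9*(-1 - 15 + 51)/12)*(1/49480) = (9*(1/12)*35)*(1/49480) = (105/4)*(1/49480) = 21/39584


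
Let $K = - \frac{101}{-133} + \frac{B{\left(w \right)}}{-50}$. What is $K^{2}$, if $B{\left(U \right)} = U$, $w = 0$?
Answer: $\frac{10201}{17689} \approx 0.57669$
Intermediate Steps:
$K = \frac{101}{133}$ ($K = - \frac{101}{-133} + \frac{0}{-50} = \left(-101\right) \left(- \frac{1}{133}\right) + 0 \left(- \frac{1}{50}\right) = \frac{101}{133} + 0 = \frac{101}{133} \approx 0.7594$)
$K^{2} = \left(\frac{101}{133}\right)^{2} = \frac{10201}{17689}$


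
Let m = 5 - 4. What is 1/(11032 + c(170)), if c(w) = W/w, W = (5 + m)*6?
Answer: 85/937738 ≈ 9.0644e-5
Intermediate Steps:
m = 1
W = 36 (W = (5 + 1)*6 = 6*6 = 36)
c(w) = 36/w
1/(11032 + c(170)) = 1/(11032 + 36/170) = 1/(11032 + 36*(1/170)) = 1/(11032 + 18/85) = 1/(937738/85) = 85/937738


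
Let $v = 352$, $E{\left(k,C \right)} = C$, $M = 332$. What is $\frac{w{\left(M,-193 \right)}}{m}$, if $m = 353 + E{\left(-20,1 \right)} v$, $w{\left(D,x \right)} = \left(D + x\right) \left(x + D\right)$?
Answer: $\frac{19321}{705} \approx 27.406$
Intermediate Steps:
$w{\left(D,x \right)} = \left(D + x\right)^{2}$ ($w{\left(D,x \right)} = \left(D + x\right) \left(D + x\right) = \left(D + x\right)^{2}$)
$m = 705$ ($m = 353 + 1 \cdot 352 = 353 + 352 = 705$)
$\frac{w{\left(M,-193 \right)}}{m} = \frac{\left(332 - 193\right)^{2}}{705} = 139^{2} \cdot \frac{1}{705} = 19321 \cdot \frac{1}{705} = \frac{19321}{705}$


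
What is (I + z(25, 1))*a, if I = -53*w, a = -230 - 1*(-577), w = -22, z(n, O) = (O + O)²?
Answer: 405990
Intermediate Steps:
z(n, O) = 4*O² (z(n, O) = (2*O)² = 4*O²)
a = 347 (a = -230 + 577 = 347)
I = 1166 (I = -53*(-22) = 1166)
(I + z(25, 1))*a = (1166 + 4*1²)*347 = (1166 + 4*1)*347 = (1166 + 4)*347 = 1170*347 = 405990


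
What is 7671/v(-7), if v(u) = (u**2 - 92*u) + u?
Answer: 7671/686 ≈ 11.182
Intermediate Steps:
v(u) = u**2 - 91*u
7671/v(-7) = 7671/((-7*(-91 - 7))) = 7671/((-7*(-98))) = 7671/686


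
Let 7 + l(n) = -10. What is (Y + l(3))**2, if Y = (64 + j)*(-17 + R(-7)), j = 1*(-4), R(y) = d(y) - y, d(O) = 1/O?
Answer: 19175641/49 ≈ 3.9134e+5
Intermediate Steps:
l(n) = -17 (l(n) = -7 - 10 = -17)
R(y) = 1/y - y
j = -4
Y = -4260/7 (Y = (64 - 4)*(-17 + (1/(-7) - 1*(-7))) = 60*(-17 + (-1/7 + 7)) = 60*(-17 + 48/7) = 60*(-71/7) = -4260/7 ≈ -608.57)
(Y + l(3))**2 = (-4260/7 - 17)**2 = (-4379/7)**2 = 19175641/49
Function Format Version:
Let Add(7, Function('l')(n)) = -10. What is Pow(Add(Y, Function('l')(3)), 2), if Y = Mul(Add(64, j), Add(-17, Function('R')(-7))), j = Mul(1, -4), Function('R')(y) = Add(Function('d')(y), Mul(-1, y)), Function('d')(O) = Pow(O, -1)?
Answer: Rational(19175641, 49) ≈ 3.9134e+5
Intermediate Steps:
Function('l')(n) = -17 (Function('l')(n) = Add(-7, -10) = -17)
Function('R')(y) = Add(Pow(y, -1), Mul(-1, y))
j = -4
Y = Rational(-4260, 7) (Y = Mul(Add(64, -4), Add(-17, Add(Pow(-7, -1), Mul(-1, -7)))) = Mul(60, Add(-17, Add(Rational(-1, 7), 7))) = Mul(60, Add(-17, Rational(48, 7))) = Mul(60, Rational(-71, 7)) = Rational(-4260, 7) ≈ -608.57)
Pow(Add(Y, Function('l')(3)), 2) = Pow(Add(Rational(-4260, 7), -17), 2) = Pow(Rational(-4379, 7), 2) = Rational(19175641, 49)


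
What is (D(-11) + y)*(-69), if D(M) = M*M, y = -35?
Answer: -5934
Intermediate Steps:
D(M) = M**2
(D(-11) + y)*(-69) = ((-11)**2 - 35)*(-69) = (121 - 35)*(-69) = 86*(-69) = -5934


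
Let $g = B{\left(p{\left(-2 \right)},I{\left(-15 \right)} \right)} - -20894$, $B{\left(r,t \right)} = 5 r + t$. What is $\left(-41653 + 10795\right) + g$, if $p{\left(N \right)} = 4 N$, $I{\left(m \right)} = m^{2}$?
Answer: $-9779$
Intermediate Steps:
$B{\left(r,t \right)} = t + 5 r$
$g = 21079$ ($g = \left(\left(-15\right)^{2} + 5 \cdot 4 \left(-2\right)\right) - -20894 = \left(225 + 5 \left(-8\right)\right) + 20894 = \left(225 - 40\right) + 20894 = 185 + 20894 = 21079$)
$\left(-41653 + 10795\right) + g = \left(-41653 + 10795\right) + 21079 = -30858 + 21079 = -9779$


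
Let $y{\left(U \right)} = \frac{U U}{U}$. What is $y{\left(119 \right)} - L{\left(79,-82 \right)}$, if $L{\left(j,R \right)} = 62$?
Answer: $57$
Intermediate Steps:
$y{\left(U \right)} = U$ ($y{\left(U \right)} = \frac{U^{2}}{U} = U$)
$y{\left(119 \right)} - L{\left(79,-82 \right)} = 119 - 62 = 57$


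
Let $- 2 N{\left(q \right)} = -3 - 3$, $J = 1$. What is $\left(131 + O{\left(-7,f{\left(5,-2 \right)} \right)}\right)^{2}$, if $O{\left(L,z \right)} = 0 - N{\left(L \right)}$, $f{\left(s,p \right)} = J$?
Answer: $16384$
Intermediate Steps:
$f{\left(s,p \right)} = 1$
$N{\left(q \right)} = 3$ ($N{\left(q \right)} = - \frac{-3 - 3}{2} = \left(- \frac{1}{2}\right) \left(-6\right) = 3$)
$O{\left(L,z \right)} = -3$ ($O{\left(L,z \right)} = 0 - 3 = -3$)
$\left(131 + O{\left(-7,f{\left(5,-2 \right)} \right)}\right)^{2} = \left(131 - 3\right)^{2} = 128^{2} = 16384$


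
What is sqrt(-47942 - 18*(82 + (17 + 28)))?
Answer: 2*I*sqrt(12557) ≈ 224.12*I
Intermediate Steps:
sqrt(-47942 - 18*(82 + (17 + 28))) = sqrt(-47942 - 18*(82 + 45)) = sqrt(-47942 - 18*127) = sqrt(-47942 - 2286) = sqrt(-50228) = 2*I*sqrt(12557)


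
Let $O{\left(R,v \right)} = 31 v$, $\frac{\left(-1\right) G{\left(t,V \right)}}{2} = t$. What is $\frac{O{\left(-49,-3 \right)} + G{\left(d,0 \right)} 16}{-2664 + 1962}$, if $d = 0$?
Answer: $\frac{31}{234} \approx 0.13248$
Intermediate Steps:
$G{\left(t,V \right)} = - 2 t$
$\frac{O{\left(-49,-3 \right)} + G{\left(d,0 \right)} 16}{-2664 + 1962} = \frac{31 \left(-3\right) + \left(-2\right) 0 \cdot 16}{-2664 + 1962} = \frac{-93 + 0 \cdot 16}{-702} = \left(-93 + 0\right) \left(- \frac{1}{702}\right) = \left(-93\right) \left(- \frac{1}{702}\right) = \frac{31}{234}$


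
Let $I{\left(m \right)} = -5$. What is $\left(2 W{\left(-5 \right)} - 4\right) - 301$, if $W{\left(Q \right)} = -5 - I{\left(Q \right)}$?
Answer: $-305$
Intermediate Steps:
$W{\left(Q \right)} = 0$ ($W{\left(Q \right)} = -5 - -5 = -5 + 5 = 0$)
$\left(2 W{\left(-5 \right)} - 4\right) - 301 = \left(2 \cdot 0 - 4\right) - 301 = \left(0 - 4\right) - 301 = -4 - 301 = -305$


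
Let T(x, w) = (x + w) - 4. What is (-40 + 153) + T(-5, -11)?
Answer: 93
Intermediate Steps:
T(x, w) = -4 + w + x (T(x, w) = (w + x) - 4 = -4 + w + x)
(-40 + 153) + T(-5, -11) = (-40 + 153) + (-4 - 11 - 5) = 113 - 20 = 93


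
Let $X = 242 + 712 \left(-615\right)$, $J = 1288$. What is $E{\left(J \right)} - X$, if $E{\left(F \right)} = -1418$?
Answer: $436220$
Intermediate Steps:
$X = -437638$ ($X = 242 - 437880 = -437638$)
$E{\left(J \right)} - X = -1418 - -437638 = -1418 + 437638 = 436220$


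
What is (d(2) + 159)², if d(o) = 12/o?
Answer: 27225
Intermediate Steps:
(d(2) + 159)² = (12/2 + 159)² = (12*(½) + 159)² = (6 + 159)² = 165² = 27225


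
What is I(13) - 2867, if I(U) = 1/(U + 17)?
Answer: -86009/30 ≈ -2867.0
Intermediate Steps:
I(U) = 1/(17 + U)
I(13) - 2867 = 1/(17 + 13) - 2867 = 1/30 - 2867 = -86009/30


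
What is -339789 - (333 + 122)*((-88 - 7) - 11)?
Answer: -291559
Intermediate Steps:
-339789 - (333 + 122)*((-88 - 7) - 11) = -339789 - 455*(-95 - 11) = -339789 - 455*(-106) = -339789 - 1*(-48230) = -339789 + 48230 = -291559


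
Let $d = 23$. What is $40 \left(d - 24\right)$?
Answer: $-40$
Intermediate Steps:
$40 \left(d - 24\right) = 40 \left(23 - 24\right) = 40 \left(-1\right) = -40$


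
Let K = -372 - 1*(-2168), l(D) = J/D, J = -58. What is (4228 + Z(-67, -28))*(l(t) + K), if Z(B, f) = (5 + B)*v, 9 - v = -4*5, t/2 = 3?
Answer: 4340790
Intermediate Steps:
t = 6 (t = 2*3 = 6)
v = 29 (v = 9 - (-4)*5 = 9 - 1*(-20) = 9 + 20 = 29)
l(D) = -58/D
K = 1796 (K = -372 + 2168 = 1796)
Z(B, f) = 145 + 29*B (Z(B, f) = (5 + B)*29 = 145 + 29*B)
(4228 + Z(-67, -28))*(l(t) + K) = (4228 + (145 + 29*(-67)))*(-58/6 + 1796) = (4228 + (145 - 1943))*(-58*⅙ + 1796) = (4228 - 1798)*(-29/3 + 1796) = 2430*(5359/3) = 4340790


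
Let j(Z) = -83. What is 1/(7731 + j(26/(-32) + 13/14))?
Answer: 1/7648 ≈ 0.00013075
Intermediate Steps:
1/(7731 + j(26/(-32) + 13/14)) = 1/(7731 - 83) = 1/7648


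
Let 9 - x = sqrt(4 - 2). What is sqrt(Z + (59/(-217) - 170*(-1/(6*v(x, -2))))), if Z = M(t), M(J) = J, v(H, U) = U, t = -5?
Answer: I*sqrt(32952318)/1302 ≈ 4.4089*I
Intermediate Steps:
x = 9 - sqrt(2) (x = 9 - sqrt(4 - 2) = 9 - sqrt(2) ≈ 7.5858)
Z = -5
sqrt(Z + (59/(-217) - 170*(-1/(6*v(x, -2))))) = sqrt(-5 + (59/(-217) - 170/((-6*(-2))))) = sqrt(-5 + (59*(-1/217) - 170/12)) = sqrt(-5 + (-59/217 - 170*1/12)) = sqrt(-5 + (-59/217 - 85/6)) = sqrt(-5 - 18799/1302) = sqrt(-25309/1302) = I*sqrt(32952318)/1302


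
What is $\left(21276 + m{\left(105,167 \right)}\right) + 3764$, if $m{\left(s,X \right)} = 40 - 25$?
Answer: $25055$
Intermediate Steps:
$m{\left(s,X \right)} = 15$
$\left(21276 + m{\left(105,167 \right)}\right) + 3764 = \left(21276 + 15\right) + 3764 = 21291 + 3764 = 25055$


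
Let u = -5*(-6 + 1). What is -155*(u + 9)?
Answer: -5270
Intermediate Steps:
u = 25 (u = -5*(-5) = 25)
-155*(u + 9) = -155*(25 + 9) = -155*34 = -5270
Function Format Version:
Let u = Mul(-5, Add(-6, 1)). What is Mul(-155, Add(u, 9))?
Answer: -5270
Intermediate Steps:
u = 25 (u = Mul(-5, -5) = 25)
Mul(-155, Add(u, 9)) = Mul(-155, Add(25, 9)) = Mul(-155, 34) = -5270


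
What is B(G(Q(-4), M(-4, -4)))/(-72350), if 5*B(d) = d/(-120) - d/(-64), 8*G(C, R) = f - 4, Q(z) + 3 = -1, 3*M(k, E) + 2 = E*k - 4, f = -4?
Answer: 7/347280000 ≈ 2.0157e-8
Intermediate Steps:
M(k, E) = -2 + E*k/3 (M(k, E) = -⅔ + (E*k - 4)/3 = -⅔ + (-4 + E*k)/3 = -⅔ + (-4/3 + E*k/3) = -2 + E*k/3)
Q(z) = -4 (Q(z) = -3 - 1 = -4)
G(C, R) = -1 (G(C, R) = (-4 - 4)/8 = (⅛)*(-8) = -1)
B(d) = 7*d/4800 (B(d) = (d/(-120) - d/(-64))/5 = (d*(-1/120) - d*(-1/64))/5 = (-d/120 + d/64)/5 = (7*d/960)/5 = 7*d/4800)
B(G(Q(-4), M(-4, -4)))/(-72350) = ((7/4800)*(-1))/(-72350) = -7/4800*(-1/72350) = 7/347280000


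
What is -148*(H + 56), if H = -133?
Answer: 11396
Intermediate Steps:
-148*(H + 56) = -148*(-133 + 56) = -148*(-77) = 11396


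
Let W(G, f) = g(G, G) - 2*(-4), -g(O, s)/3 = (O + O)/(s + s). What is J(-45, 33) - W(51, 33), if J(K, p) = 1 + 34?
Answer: 30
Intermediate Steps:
g(O, s) = -3*O/s (g(O, s) = -3*(O + O)/(s + s) = -3*2*O/(2*s) = -3*2*O*1/(2*s) = -3*O/s)
J(K, p) = 35
W(G, f) = 5 (W(G, f) = -3*G/G - 2*(-4) = -3 + 8 = 5)
J(-45, 33) - W(51, 33) = 35 - 1*5 = 35 - 5 = 30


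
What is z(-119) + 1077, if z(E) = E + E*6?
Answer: 244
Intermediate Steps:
z(E) = 7*E (z(E) = E + 6*E = 7*E)
z(-119) + 1077 = 7*(-119) + 1077 = -833 + 1077 = 244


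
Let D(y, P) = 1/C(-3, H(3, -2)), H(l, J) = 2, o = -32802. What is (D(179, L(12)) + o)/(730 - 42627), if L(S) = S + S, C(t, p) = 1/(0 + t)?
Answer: 32805/41897 ≈ 0.78299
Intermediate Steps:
C(t, p) = 1/t
L(S) = 2*S
D(y, P) = -3 (D(y, P) = 1/(1/(-3)) = 1/(-⅓) = -3)
(D(179, L(12)) + o)/(730 - 42627) = (-3 - 32802)/(730 - 42627) = -32805/(-41897) = -32805*(-1/41897) = 32805/41897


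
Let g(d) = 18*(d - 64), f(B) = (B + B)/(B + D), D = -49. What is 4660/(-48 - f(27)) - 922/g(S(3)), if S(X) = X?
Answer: -9303593/91683 ≈ -101.48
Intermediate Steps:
f(B) = 2*B/(-49 + B) (f(B) = (B + B)/(B - 49) = (2*B)/(-49 + B) = 2*B/(-49 + B))
g(d) = -1152 + 18*d (g(d) = 18*(-64 + d) = -1152 + 18*d)
4660/(-48 - f(27)) - 922/g(S(3)) = 4660/(-48 - 2*27/(-49 + 27)) - 922/(-1152 + 18*3) = 4660/(-48 - 2*27/(-22)) - 922/(-1152 + 54) = 4660/(-48 - 2*27*(-1)/22) - 922/(-1098) = 4660/(-48 - 1*(-27/11)) - 922*(-1/1098) = 4660/(-48 + 27/11) + 461/549 = 4660/(-501/11) + 461/549 = 4660*(-11/501) + 461/549 = -51260/501 + 461/549 = -9303593/91683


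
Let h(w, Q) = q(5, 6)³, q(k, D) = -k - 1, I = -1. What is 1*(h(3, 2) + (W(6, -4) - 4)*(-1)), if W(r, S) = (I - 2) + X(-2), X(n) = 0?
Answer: -209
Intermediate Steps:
q(k, D) = -1 - k
W(r, S) = -3 (W(r, S) = (-1 - 2) + 0 = -3 + 0 = -3)
h(w, Q) = -216 (h(w, Q) = (-1 - 1*5)³ = (-1 - 5)³ = (-6)³ = -216)
1*(h(3, 2) + (W(6, -4) - 4)*(-1)) = 1*(-216 + (-3 - 4)*(-1)) = 1*(-216 - 7*(-1)) = 1*(-216 + 7) = 1*(-209) = -209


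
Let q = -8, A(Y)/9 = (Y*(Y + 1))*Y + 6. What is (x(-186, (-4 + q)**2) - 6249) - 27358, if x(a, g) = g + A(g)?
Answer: 27027071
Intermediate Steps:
A(Y) = 54 + 9*Y**2*(1 + Y) (A(Y) = 9*((Y*(Y + 1))*Y + 6) = 9*((Y*(1 + Y))*Y + 6) = 9*(Y**2*(1 + Y) + 6) = 9*(6 + Y**2*(1 + Y)) = 54 + 9*Y**2*(1 + Y))
x(a, g) = 54 + g + 9*g**2 + 9*g**3 (x(a, g) = g + (54 + 9*g**2 + 9*g**3) = 54 + g + 9*g**2 + 9*g**3)
(x(-186, (-4 + q)**2) - 6249) - 27358 = ((54 + (-4 - 8)**2 + 9*((-4 - 8)**2)**2 + 9*((-4 - 8)**2)**3) - 6249) - 27358 = ((54 + (-12)**2 + 9*((-12)**2)**2 + 9*((-12)**2)**3) - 6249) - 27358 = ((54 + 144 + 9*144**2 + 9*144**3) - 6249) - 27358 = ((54 + 144 + 9*20736 + 9*2985984) - 6249) - 27358 = ((54 + 144 + 186624 + 26873856) - 6249) - 27358 = (27060678 - 6249) - 27358 = 27054429 - 27358 = 27027071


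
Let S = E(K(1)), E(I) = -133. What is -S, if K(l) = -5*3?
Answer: 133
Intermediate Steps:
K(l) = -15
S = -133
-S = -1*(-133) = 133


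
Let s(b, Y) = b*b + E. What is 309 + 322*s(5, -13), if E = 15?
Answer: 13189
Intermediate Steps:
s(b, Y) = 15 + b**2 (s(b, Y) = b*b + 15 = b**2 + 15 = 15 + b**2)
309 + 322*s(5, -13) = 309 + 322*(15 + 5**2) = 309 + 322*(15 + 25) = 309 + 322*40 = 309 + 12880 = 13189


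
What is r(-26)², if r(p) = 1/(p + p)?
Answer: 1/2704 ≈ 0.00036982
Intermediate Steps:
r(p) = 1/(2*p)
r(-26)² = ((½)/(-26))² = ((½)*(-1/26))² = (-1/52)² = 1/2704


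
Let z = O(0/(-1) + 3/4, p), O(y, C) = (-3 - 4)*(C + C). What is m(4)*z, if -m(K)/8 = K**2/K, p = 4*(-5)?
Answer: -8960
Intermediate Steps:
p = -20
m(K) = -8*K (m(K) = -8*K**2/K = -8*K)
O(y, C) = -14*C
z = 280 (z = -14*(-20) = 280)
m(4)*z = -8*4*280 = -32*280 = -8960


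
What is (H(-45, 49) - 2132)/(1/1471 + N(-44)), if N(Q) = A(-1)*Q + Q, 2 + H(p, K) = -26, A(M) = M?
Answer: -3177360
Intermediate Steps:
H(p, K) = -28 (H(p, K) = -2 - 26 = -28)
N(Q) = 0 (N(Q) = -Q + Q = 0)
(H(-45, 49) - 2132)/(1/1471 + N(-44)) = (-28 - 2132)/(1/1471 + 0) = -2160/(1/1471 + 0) = -2160/1/1471 = -2160*1471 = -3177360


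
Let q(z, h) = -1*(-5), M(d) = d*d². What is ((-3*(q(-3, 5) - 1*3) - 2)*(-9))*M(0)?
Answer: 0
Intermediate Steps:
M(d) = d³
q(z, h) = 5
((-3*(q(-3, 5) - 1*3) - 2)*(-9))*M(0) = ((-3*(5 - 1*3) - 2)*(-9))*0³ = ((-3*(5 - 3) - 2)*(-9))*0 = ((-3*2 - 2)*(-9))*0 = ((-6 - 2)*(-9))*0 = -8*(-9)*0 = 72*0 = 0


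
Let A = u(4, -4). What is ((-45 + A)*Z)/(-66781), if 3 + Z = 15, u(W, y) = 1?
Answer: 48/6071 ≈ 0.0079064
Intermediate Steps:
Z = 12 (Z = -3 + 15 = 12)
A = 1
((-45 + A)*Z)/(-66781) = ((-45 + 1)*12)/(-66781) = -44*12*(-1/66781) = -528*(-1/66781) = 48/6071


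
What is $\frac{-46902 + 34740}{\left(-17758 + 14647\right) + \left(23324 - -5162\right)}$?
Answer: $- \frac{12162}{25375} \approx -0.47929$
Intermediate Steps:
$\frac{-46902 + 34740}{\left(-17758 + 14647\right) + \left(23324 - -5162\right)} = - \frac{12162}{-3111 + \left(23324 + 5162\right)} = - \frac{12162}{-3111 + 28486} = - \frac{12162}{25375}$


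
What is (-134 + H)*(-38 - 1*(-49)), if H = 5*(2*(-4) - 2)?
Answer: -2024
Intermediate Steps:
H = -50 (H = 5*(-8 - 2) = 5*(-10) = -50)
(-134 + H)*(-38 - 1*(-49)) = (-134 - 50)*(-38 - 1*(-49)) = -184*(-38 + 49) = -184*11 = -2024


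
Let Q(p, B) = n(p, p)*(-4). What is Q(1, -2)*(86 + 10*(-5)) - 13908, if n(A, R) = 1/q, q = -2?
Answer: -13836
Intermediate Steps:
n(A, R) = -1/2 (n(A, R) = 1/(-2) = -1/2)
Q(p, B) = 2 (Q(p, B) = -1/2*(-4) = 2)
Q(1, -2)*(86 + 10*(-5)) - 13908 = 2*(86 + 10*(-5)) - 13908 = 2*(86 - 50) - 13908 = 2*36 - 13908 = 72 - 13908 = -13836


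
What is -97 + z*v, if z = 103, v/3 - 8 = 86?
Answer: 28949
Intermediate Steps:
v = 282 (v = 24 + 3*86 = 24 + 258 = 282)
-97 + z*v = -97 + 103*282 = -97 + 29046 = 28949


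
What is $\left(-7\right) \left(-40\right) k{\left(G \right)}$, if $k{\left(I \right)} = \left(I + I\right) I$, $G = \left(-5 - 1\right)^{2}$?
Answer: $725760$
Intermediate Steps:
$G = 36$ ($G = \left(-6\right)^{2} = 36$)
$k{\left(I \right)} = 2 I^{2}$ ($k{\left(I \right)} = 2 I I = 2 I^{2}$)
$\left(-7\right) \left(-40\right) k{\left(G \right)} = \left(-7\right) \left(-40\right) 2 \cdot 36^{2} = 280 \cdot 2 \cdot 1296 = 280 \cdot 2592 = 725760$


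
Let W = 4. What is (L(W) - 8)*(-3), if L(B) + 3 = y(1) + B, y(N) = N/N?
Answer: 18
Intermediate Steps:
y(N) = 1
L(B) = -2 + B (L(B) = -3 + (1 + B) = -2 + B)
(L(W) - 8)*(-3) = ((-2 + 4) - 8)*(-3) = (2 - 8)*(-3) = -6*(-3) = 18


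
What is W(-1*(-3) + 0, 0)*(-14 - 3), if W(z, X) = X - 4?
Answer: 68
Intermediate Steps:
W(z, X) = -4 + X
W(-1*(-3) + 0, 0)*(-14 - 3) = (-4 + 0)*(-14 - 3) = -4*(-17) = 68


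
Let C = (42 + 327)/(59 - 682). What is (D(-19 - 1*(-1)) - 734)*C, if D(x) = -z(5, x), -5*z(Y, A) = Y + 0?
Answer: 270477/623 ≈ 434.15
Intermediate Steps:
z(Y, A) = -Y/5 (z(Y, A) = -(Y + 0)/5 = -Y/5)
D(x) = 1 (D(x) = -(-1)*5/5 = -1*(-1) = 1)
C = -369/623 (C = 369/(-623) = 369*(-1/623) = -369/623 ≈ -0.59230)
(D(-19 - 1*(-1)) - 734)*C = (1 - 734)*(-369/623) = -733*(-369/623) = 270477/623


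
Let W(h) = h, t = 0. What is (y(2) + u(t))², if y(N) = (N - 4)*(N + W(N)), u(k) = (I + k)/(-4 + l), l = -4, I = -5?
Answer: 3481/64 ≈ 54.391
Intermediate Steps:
u(k) = 5/8 - k/8 (u(k) = (-5 + k)/(-4 - 4) = (-5 + k)/(-8) = (-5 + k)*(-⅛) = 5/8 - k/8)
y(N) = 2*N*(-4 + N) (y(N) = (N - 4)*(N + N) = (-4 + N)*(2*N) = 2*N*(-4 + N))
(y(2) + u(t))² = (2*2*(-4 + 2) + (5/8 - ⅛*0))² = (2*2*(-2) + (5/8 + 0))² = (-8 + 5/8)² = (-59/8)² = 3481/64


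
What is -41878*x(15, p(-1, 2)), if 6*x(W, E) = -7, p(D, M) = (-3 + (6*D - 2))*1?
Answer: 146573/3 ≈ 48858.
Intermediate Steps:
p(D, M) = -5 + 6*D (p(D, M) = (-3 + (-2 + 6*D))*1 = (-5 + 6*D)*1 = -5 + 6*D)
x(W, E) = -7/6 (x(W, E) = (⅙)*(-7) = -7/6)
-41878*x(15, p(-1, 2)) = -41878*(-7/6) = 146573/3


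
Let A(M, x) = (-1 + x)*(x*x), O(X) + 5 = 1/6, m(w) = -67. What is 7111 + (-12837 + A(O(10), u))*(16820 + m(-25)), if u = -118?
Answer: -27974035018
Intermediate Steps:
O(X) = -29/6 (O(X) = -5 + 1/6 = -5 + ⅙ = -29/6)
A(M, x) = x²*(-1 + x) (A(M, x) = (-1 + x)*x² = x²*(-1 + x))
7111 + (-12837 + A(O(10), u))*(16820 + m(-25)) = 7111 + (-12837 + (-118)²*(-1 - 118))*(16820 - 67) = 7111 + (-12837 + 13924*(-119))*16753 = 7111 + (-12837 - 1656956)*16753 = 7111 - 1669793*16753 = 7111 - 27974042129 = -27974035018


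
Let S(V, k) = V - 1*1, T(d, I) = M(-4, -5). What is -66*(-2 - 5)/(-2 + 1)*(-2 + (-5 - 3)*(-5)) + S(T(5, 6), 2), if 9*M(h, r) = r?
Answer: -158018/9 ≈ -17558.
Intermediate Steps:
M(h, r) = r/9
T(d, I) = -5/9 (T(d, I) = (⅑)*(-5) = -5/9)
S(V, k) = -1 + V (S(V, k) = V - 1 = -1 + V)
-66*(-2 - 5)/(-2 + 1)*(-2 + (-5 - 3)*(-5)) + S(T(5, 6), 2) = -66*(-2 - 5)/(-2 + 1)*(-2 + (-5 - 3)*(-5)) + (-1 - 5/9) = -66*(-7/(-1))*(-2 - 8*(-5)) - 14/9 = -66*(-7*(-1))*(-2 + 40) - 14/9 = -462*38 - 14/9 = -66*266 - 14/9 = -17556 - 14/9 = -158018/9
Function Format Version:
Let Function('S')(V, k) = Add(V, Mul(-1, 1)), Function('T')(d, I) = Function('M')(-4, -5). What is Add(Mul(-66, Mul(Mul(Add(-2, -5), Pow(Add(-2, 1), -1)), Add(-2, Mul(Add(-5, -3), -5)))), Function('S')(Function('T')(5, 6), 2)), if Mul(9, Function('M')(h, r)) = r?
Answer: Rational(-158018, 9) ≈ -17558.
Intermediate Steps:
Function('M')(h, r) = Mul(Rational(1, 9), r)
Function('T')(d, I) = Rational(-5, 9) (Function('T')(d, I) = Mul(Rational(1, 9), -5) = Rational(-5, 9))
Function('S')(V, k) = Add(-1, V) (Function('S')(V, k) = Add(V, -1) = Add(-1, V))
Add(Mul(-66, Mul(Mul(Add(-2, -5), Pow(Add(-2, 1), -1)), Add(-2, Mul(Add(-5, -3), -5)))), Function('S')(Function('T')(5, 6), 2)) = Add(Mul(-66, Mul(Mul(Add(-2, -5), Pow(Add(-2, 1), -1)), Add(-2, Mul(Add(-5, -3), -5)))), Add(-1, Rational(-5, 9))) = Add(Mul(-66, Mul(Mul(-7, Pow(-1, -1)), Add(-2, Mul(-8, -5)))), Rational(-14, 9)) = Add(Mul(-66, Mul(Mul(-7, -1), Add(-2, 40))), Rational(-14, 9)) = Add(Mul(-66, Mul(7, 38)), Rational(-14, 9)) = Add(Mul(-66, 266), Rational(-14, 9)) = Add(-17556, Rational(-14, 9)) = Rational(-158018, 9)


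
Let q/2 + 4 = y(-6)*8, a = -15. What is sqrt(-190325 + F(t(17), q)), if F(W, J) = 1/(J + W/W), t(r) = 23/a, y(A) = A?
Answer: 6*I*sqrt(56087723)/103 ≈ 436.26*I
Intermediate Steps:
q = -104 (q = -8 + 2*(-6*8) = -8 + 2*(-48) = -8 - 96 = -104)
t(r) = -23/15 (t(r) = 23/(-15) = 23*(-1/15) = -23/15)
F(W, J) = 1/(1 + J) (F(W, J) = 1/(J + 1) = 1/(1 + J))
sqrt(-190325 + F(t(17), q)) = sqrt(-190325 + 1/(1 - 104)) = sqrt(-190325 + 1/(-103)) = sqrt(-190325 - 1/103) = sqrt(-19603476/103) = 6*I*sqrt(56087723)/103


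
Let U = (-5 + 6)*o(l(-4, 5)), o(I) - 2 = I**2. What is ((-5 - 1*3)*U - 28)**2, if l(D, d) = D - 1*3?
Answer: 190096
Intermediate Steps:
l(D, d) = -3 + D (l(D, d) = D - 3 = -3 + D)
o(I) = 2 + I**2
U = 51 (U = (-5 + 6)*(2 + (-3 - 4)**2) = 1*(2 + (-7)**2) = 1*(2 + 49) = 1*51 = 51)
((-5 - 1*3)*U - 28)**2 = ((-5 - 1*3)*51 - 28)**2 = ((-5 - 3)*51 - 28)**2 = (-8*51 - 28)**2 = (-408 - 28)**2 = (-436)**2 = 190096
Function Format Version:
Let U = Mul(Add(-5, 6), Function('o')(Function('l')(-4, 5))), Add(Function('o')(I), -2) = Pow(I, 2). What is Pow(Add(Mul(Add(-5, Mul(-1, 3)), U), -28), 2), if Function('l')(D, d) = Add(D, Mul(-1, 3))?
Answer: 190096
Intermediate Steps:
Function('l')(D, d) = Add(-3, D) (Function('l')(D, d) = Add(D, -3) = Add(-3, D))
Function('o')(I) = Add(2, Pow(I, 2))
U = 51 (U = Mul(Add(-5, 6), Add(2, Pow(Add(-3, -4), 2))) = Mul(1, Add(2, Pow(-7, 2))) = Mul(1, Add(2, 49)) = Mul(1, 51) = 51)
Pow(Add(Mul(Add(-5, Mul(-1, 3)), U), -28), 2) = Pow(Add(Mul(Add(-5, Mul(-1, 3)), 51), -28), 2) = Pow(Add(Mul(Add(-5, -3), 51), -28), 2) = Pow(Add(Mul(-8, 51), -28), 2) = Pow(Add(-408, -28), 2) = Pow(-436, 2) = 190096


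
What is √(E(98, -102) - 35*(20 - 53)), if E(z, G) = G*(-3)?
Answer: √1461 ≈ 38.223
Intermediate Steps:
E(z, G) = -3*G
√(E(98, -102) - 35*(20 - 53)) = √(-3*(-102) - 35*(20 - 53)) = √(306 - 35*(-33)) = √(306 + 1155) = √1461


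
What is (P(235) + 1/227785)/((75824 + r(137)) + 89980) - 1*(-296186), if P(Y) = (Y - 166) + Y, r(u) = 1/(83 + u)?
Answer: 492195164862879566/1661777267717 ≈ 2.9619e+5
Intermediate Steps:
P(Y) = -166 + 2*Y (P(Y) = (-166 + Y) + Y = -166 + 2*Y)
(P(235) + 1/227785)/((75824 + r(137)) + 89980) - 1*(-296186) = ((-166 + 2*235) + 1/227785)/((75824 + 1/(83 + 137)) + 89980) - 1*(-296186) = ((-166 + 470) + 1/227785)/((75824 + 1/220) + 89980) + 296186 = (304 + 1/227785)/((75824 + 1/220) + 89980) + 296186 = 69246641/(227785*(16681281/220 + 89980)) + 296186 = 69246641/(227785*(36476881/220)) + 296186 = (69246641/227785)*(220/36476881) + 296186 = 3046852204/1661777267717 + 296186 = 492195164862879566/1661777267717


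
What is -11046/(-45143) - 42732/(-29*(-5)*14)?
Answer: -136187664/6545735 ≈ -20.806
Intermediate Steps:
-11046/(-45143) - 42732/(-29*(-5)*14) = -11046*(-1/45143) - 42732/(145*14) = 1578/6449 - 42732/2030 = 1578/6449 - 42732*1/2030 = 1578/6449 - 21366/1015 = -136187664/6545735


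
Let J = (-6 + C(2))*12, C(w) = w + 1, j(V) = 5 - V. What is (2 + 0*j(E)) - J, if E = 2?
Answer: 38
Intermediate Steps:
C(w) = 1 + w
J = -36 (J = (-6 + (1 + 2))*12 = (-6 + 3)*12 = -3*12 = -36)
(2 + 0*j(E)) - J = (2 + 0*(5 - 1*2)) - 1*(-36) = (2 + 0*(5 - 2)) + 36 = (2 + 0*3) + 36 = (2 + 0) + 36 = 2 + 36 = 38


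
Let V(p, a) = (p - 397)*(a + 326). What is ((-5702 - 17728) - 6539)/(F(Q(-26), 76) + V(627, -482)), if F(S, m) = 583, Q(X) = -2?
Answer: 29969/35297 ≈ 0.84905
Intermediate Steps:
V(p, a) = (-397 + p)*(326 + a)
((-5702 - 17728) - 6539)/(F(Q(-26), 76) + V(627, -482)) = ((-5702 - 17728) - 6539)/(583 + (-129422 - 397*(-482) + 326*627 - 482*627)) = (-23430 - 6539)/(583 + (-129422 + 191354 + 204402 - 302214)) = -29969/(583 - 35880) = -29969/(-35297) = -29969*(-1/35297) = 29969/35297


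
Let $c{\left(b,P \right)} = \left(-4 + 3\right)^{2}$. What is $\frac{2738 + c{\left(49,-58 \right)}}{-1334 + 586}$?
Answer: $- \frac{249}{68} \approx -3.6618$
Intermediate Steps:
$c{\left(b,P \right)} = 1$ ($c{\left(b,P \right)} = \left(-1\right)^{2} = 1$)
$\frac{2738 + c{\left(49,-58 \right)}}{-1334 + 586} = \frac{2738 + 1}{-1334 + 586} = \frac{2739}{-748} = 2739 \left(- \frac{1}{748}\right) = - \frac{249}{68}$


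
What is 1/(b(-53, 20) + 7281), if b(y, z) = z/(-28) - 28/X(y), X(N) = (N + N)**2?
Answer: 19663/143152209 ≈ 0.00013736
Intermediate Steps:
X(N) = 4*N**2 (X(N) = (2*N)**2 = 4*N**2)
b(y, z) = -7/y**2 - z/28 (b(y, z) = z/(-28) - 28*1/(4*y**2) = z*(-1/28) - 7/y**2 = -z/28 - 7/y**2 = -7/y**2 - z/28)
1/(b(-53, 20) + 7281) = 1/((-7/(-53)**2 - 1/28*20) + 7281) = 1/((-7*1/2809 - 5/7) + 7281) = 1/((-7/2809 - 5/7) + 7281) = 1/(-14094/19663 + 7281) = 1/(143152209/19663) = 19663/143152209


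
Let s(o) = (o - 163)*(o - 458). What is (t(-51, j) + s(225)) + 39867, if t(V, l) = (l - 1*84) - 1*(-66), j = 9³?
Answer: 26132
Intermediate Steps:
s(o) = (-458 + o)*(-163 + o) (s(o) = (-163 + o)*(-458 + o) = (-458 + o)*(-163 + o))
j = 729
t(V, l) = -18 + l (t(V, l) = (l - 84) + 66 = (-84 + l) + 66 = -18 + l)
(t(-51, j) + s(225)) + 39867 = ((-18 + 729) + (74654 + 225² - 621*225)) + 39867 = (711 + (74654 + 50625 - 139725)) + 39867 = (711 - 14446) + 39867 = -13735 + 39867 = 26132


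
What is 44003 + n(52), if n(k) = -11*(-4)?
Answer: 44047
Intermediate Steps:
n(k) = 44
44003 + n(52) = 44003 + 44 = 44047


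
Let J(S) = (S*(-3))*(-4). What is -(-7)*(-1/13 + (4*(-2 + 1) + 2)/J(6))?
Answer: -343/468 ≈ -0.73291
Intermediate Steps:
J(S) = 12*S (J(S) = -3*S*(-4) = 12*S)
-(-7)*(-1/13 + (4*(-2 + 1) + 2)/J(6)) = -(-7)*(-1/13 + (4*(-2 + 1) + 2)/((12*6))) = -(-7)*(-1*1/13 + (4*(-1) + 2)/72) = -(-7)*(-1/13 + (-4 + 2)*(1/72)) = -(-7)*(-1/13 - 2*1/72) = -(-7)*(-1/13 - 1/36) = -(-7)*(-49)/468 = -7*49/468 = -343/468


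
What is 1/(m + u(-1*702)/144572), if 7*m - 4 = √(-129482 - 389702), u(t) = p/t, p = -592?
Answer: 2253175899733395/41779892365797366458 - 1126576449832743*I*√32449/20889946182898683229 ≈ 5.393e-5 - 0.0097146*I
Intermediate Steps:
u(t) = -592/t
m = 4/7 + 4*I*√32449/7 (m = 4/7 + √(-129482 - 389702)/7 = 4/7 + √(-519184)/7 = 4/7 + (4*I*√32449)/7 = 4/7 + 4*I*√32449/7 ≈ 0.57143 + 102.93*I)
1/(m + u(-1*702)/144572) = 1/((4/7 + 4*I*√32449/7) - 592/((-1*702))/144572) = 1/((4/7 + 4*I*√32449/7) - 592/(-702)*(1/144572)) = 1/((4/7 + 4*I*√32449/7) - 592*(-1/702)*(1/144572)) = 1/((4/7 + 4*I*√32449/7) + (296/351)*(1/144572)) = 1/((4/7 + 4*I*√32449/7) + 74/12686193) = 1/(50745290/88803351 + 4*I*√32449/7)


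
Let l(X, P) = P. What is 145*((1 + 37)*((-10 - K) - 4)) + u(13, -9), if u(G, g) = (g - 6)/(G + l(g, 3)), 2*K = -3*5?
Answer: -573055/16 ≈ -35816.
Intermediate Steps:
K = -15/2 (K = (-3*5)/2 = (1/2)*(-15) = -15/2 ≈ -7.5000)
u(G, g) = (-6 + g)/(3 + G) (u(G, g) = (g - 6)/(G + 3) = (-6 + g)/(3 + G))
145*((1 + 37)*((-10 - K) - 4)) + u(13, -9) = 145*((1 + 37)*((-10 - 1*(-15/2)) - 4)) + (-6 - 9)/(3 + 13) = 145*(38*((-10 + 15/2) - 4)) - 15/16 = 145*(38*(-5/2 - 4)) + (1/16)*(-15) = 145*(38*(-13/2)) - 15/16 = 145*(-247) - 15/16 = -35815 - 15/16 = -573055/16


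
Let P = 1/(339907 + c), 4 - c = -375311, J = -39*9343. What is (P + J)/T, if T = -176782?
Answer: 260610446693/126438375604 ≈ 2.0612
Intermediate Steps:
J = -364377
c = 375315 (c = 4 - 1*(-375311) = 4 + 375311 = 375315)
P = 1/715222 (P = 1/(339907 + 375315) = 1/715222 ≈ 1.3982e-6)
(P + J)/T = (1/715222 - 364377)/(-176782) = -260610446693/715222*(-1/176782) = 260610446693/126438375604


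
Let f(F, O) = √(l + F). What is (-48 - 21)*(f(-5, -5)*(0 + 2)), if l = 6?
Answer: -138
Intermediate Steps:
f(F, O) = √(6 + F)
(-48 - 21)*(f(-5, -5)*(0 + 2)) = (-48 - 21)*(√(6 - 5)*(0 + 2)) = -69*√1*2 = -69*2 = -138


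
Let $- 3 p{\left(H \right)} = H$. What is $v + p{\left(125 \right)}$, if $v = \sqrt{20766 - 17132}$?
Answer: $- \frac{125}{3} + \sqrt{3634} \approx 18.616$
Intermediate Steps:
$v = \sqrt{3634} \approx 60.283$
$p{\left(H \right)} = - \frac{H}{3}$
$v + p{\left(125 \right)} = \sqrt{3634} - \frac{125}{3} = - \frac{125}{3} + \sqrt{3634}$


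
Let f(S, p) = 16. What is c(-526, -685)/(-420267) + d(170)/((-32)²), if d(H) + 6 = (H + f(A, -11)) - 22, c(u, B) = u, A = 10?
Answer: 33470405/215176704 ≈ 0.15555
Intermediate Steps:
d(H) = -12 + H (d(H) = -6 + ((H + 16) - 22) = -6 + ((16 + H) - 22) = -6 + (-6 + H) = -12 + H)
c(-526, -685)/(-420267) + d(170)/((-32)²) = -526/(-420267) + (-12 + 170)/((-32)²) = -526*(-1/420267) + 158/1024 = 526/420267 + 158*(1/1024) = 526/420267 + 79/512 = 33470405/215176704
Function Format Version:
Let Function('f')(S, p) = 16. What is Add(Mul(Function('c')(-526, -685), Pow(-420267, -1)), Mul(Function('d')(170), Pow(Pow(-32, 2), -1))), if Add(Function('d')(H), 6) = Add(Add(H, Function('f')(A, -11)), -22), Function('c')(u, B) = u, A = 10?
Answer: Rational(33470405, 215176704) ≈ 0.15555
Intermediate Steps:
Function('d')(H) = Add(-12, H) (Function('d')(H) = Add(-6, Add(Add(H, 16), -22)) = Add(-6, Add(Add(16, H), -22)) = Add(-6, Add(-6, H)) = Add(-12, H))
Add(Mul(Function('c')(-526, -685), Pow(-420267, -1)), Mul(Function('d')(170), Pow(Pow(-32, 2), -1))) = Add(Mul(-526, Pow(-420267, -1)), Mul(Add(-12, 170), Pow(Pow(-32, 2), -1))) = Add(Mul(-526, Rational(-1, 420267)), Mul(158, Pow(1024, -1))) = Add(Rational(526, 420267), Mul(158, Rational(1, 1024))) = Add(Rational(526, 420267), Rational(79, 512)) = Rational(33470405, 215176704)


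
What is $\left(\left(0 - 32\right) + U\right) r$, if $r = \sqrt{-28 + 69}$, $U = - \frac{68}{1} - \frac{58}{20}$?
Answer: $- \frac{1029 \sqrt{41}}{10} \approx -658.88$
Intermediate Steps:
$U = - \frac{709}{10}$ ($U = \left(-68\right) 1 - \frac{29}{10} = -68 - \frac{29}{10} = - \frac{709}{10} \approx -70.9$)
$r = \sqrt{41} \approx 6.4031$
$\left(\left(0 - 32\right) + U\right) r = \left(\left(0 - 32\right) - \frac{709}{10}\right) \sqrt{41} = \left(-32 - \frac{709}{10}\right) \sqrt{41} = - \frac{1029 \sqrt{41}}{10}$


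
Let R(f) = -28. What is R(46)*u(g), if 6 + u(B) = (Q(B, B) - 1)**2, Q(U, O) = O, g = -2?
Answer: -84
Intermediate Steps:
u(B) = -6 + (-1 + B)**2 (u(B) = -6 + (B - 1)**2 = -6 + (-1 + B)**2)
R(46)*u(g) = -28*(-6 + (-1 - 2)**2) = -28*(-6 + (-3)**2) = -28*(-6 + 9) = -28*3 = -84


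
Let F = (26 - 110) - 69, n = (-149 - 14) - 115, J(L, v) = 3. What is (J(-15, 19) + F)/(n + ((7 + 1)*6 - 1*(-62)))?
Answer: 25/28 ≈ 0.89286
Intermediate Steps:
n = -278 (n = -163 - 115 = -278)
F = -153 (F = -84 - 69 = -153)
(J(-15, 19) + F)/(n + ((7 + 1)*6 - 1*(-62))) = (3 - 153)/(-278 + ((7 + 1)*6 - 1*(-62))) = -150/(-278 + (8*6 + 62)) = -150/(-278 + (48 + 62)) = -150/(-278 + 110) = -150/(-168) = -150*(-1/168) = 25/28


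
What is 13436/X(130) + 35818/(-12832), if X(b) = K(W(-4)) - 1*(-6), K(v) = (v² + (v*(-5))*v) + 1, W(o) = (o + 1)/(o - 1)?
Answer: 2152645049/891824 ≈ 2413.8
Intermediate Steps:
W(o) = (1 + o)/(-1 + o)
K(v) = 1 - 4*v² (K(v) = (v² + (-5*v)*v) + 1 = (v² - 5*v²) + 1 = -4*v² + 1 = 1 - 4*v²)
X(b) = 139/25 (X(b) = (1 - 4*(1 - 4)²/(-1 - 4)²) - 1*(-6) = (1 - 4*(-3/(-5))²) + 6 = (1 - 4*(-⅕*(-3))²) + 6 = (1 - 4*(⅗)²) + 6 = (1 - 4*9/25) + 6 = (1 - 36/25) + 6 = -11/25 + 6 = 139/25)
13436/X(130) + 35818/(-12832) = 13436/(139/25) + 35818/(-12832) = 13436*(25/139) + 35818*(-1/12832) = 335900/139 - 17909/6416 = 2152645049/891824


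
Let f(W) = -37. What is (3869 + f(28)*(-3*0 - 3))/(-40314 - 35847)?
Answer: -3980/76161 ≈ -0.052258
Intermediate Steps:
(3869 + f(28)*(-3*0 - 3))/(-40314 - 35847) = (3869 - 37*(-3*0 - 3))/(-40314 - 35847) = (3869 - 37*(0 - 3))/(-76161) = (3869 - 37*(-3))*(-1/76161) = (3869 + 111)*(-1/76161) = 3980*(-1/76161) = -3980/76161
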